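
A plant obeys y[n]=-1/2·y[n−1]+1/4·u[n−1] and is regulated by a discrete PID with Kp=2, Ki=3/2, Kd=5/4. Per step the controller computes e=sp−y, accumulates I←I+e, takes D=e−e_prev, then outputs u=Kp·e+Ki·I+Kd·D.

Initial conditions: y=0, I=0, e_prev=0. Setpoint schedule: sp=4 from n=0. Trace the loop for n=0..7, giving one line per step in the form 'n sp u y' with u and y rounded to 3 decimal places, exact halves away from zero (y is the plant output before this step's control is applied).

0 4 19.000 0.000
1 4 -2.563 4.750
2 4 39.137 -3.016
3 4 -28.008 11.292
4 4 92.653 -12.648
5 4 -112.443 29.487
6 4 245.619 -42.854
7 4 -371.536 82.832

(exact arithmetic carried between steps; '≈' marks a value shown rounded to 6 d.p. or computed from one; I and e_prev carry over from the previous line; the table rounds u and y to 3 d.p., halves away from zero)
n=0: y=0, sp=4, e=sp−y=4; I=4, D=e−e_prev=4; u=2·4+3/2·4+5/4·4=19; next y=-1/2·0+1/4·19=4.75
n=1: y=4.75, sp=4, e=sp−y=-0.75; I=3.25, D=e−e_prev=-4.75; u=2·(-0.75)+3/2·3.25+5/4·(-4.75)=-2.5625; next y=-1/2·4.75+1/4·(-2.5625)=-3.015625
n=2: y=-3.015625, sp=4, e=sp−y=7.015625; I=10.265625, D=e−e_prev=7.765625; u=2·7.015625+3/2·10.265625+5/4·7.765625≈39.136719; next y=-1/2·(-3.015625)+1/4·39.136719≈11.291992
n=3: y≈11.291992, sp=4, e=sp−y≈-7.291992; I≈2.973633, D=e−e_prev≈-14.307617; u=2·(-7.291992)+3/2·2.973633+5/4·(-14.307617)≈-28.008057; next y=-1/2·11.291992+1/4·(-28.008057)≈-12.648010
n=4: y≈-12.648010, sp=4, e=sp−y≈16.648010; I≈19.621643, D=e−e_prev≈23.940002; u=2·16.648010+3/2·19.621643+5/4·23.940002≈92.653488; next y=-1/2·(-12.648010)+1/4·92.653488≈29.487377
n=5: y≈29.487377, sp=4, e=sp−y≈-25.487377; I≈-5.865734, D=e−e_prev≈-42.135387; u=2·(-25.487377)+3/2·(-5.865734)+5/4·(-42.135387)≈-112.442590; next y=-1/2·29.487377+1/4·(-112.442590)≈-42.854336
n=6: y≈-42.854336, sp=4, e=sp−y≈46.854336; I≈40.988602, D=e−e_prev≈72.341713; u=2·46.854336+3/2·40.988602+5/4·72.341713≈245.618716; next y=-1/2·(-42.854336)+1/4·245.618716≈82.831847
n=7: y≈82.831847, sp=4, e=sp−y≈-78.831847; I≈-37.843245, D=e−e_prev≈-125.686183; u=2·(-78.831847)+3/2·(-37.843245)+5/4·(-125.686183)≈-371.536291; next y=-1/2·82.831847+1/4·(-371.536291)≈-134.299996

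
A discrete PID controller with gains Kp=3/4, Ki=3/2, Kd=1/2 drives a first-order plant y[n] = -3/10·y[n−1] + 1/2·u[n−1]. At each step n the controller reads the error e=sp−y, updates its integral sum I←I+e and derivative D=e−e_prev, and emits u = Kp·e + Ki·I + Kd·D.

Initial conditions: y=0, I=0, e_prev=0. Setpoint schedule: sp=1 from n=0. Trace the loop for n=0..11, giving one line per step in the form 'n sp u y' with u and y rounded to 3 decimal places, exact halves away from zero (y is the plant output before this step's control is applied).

0 1 2.750 0.000
1 1 -0.031 1.375
2 1 5.052 -0.428
3 1 -2.185 2.655
4 1 9.369 -1.889
5 1 -8.204 5.251
6 1 19.042 -5.677
7 1 -22.885 11.224
8 1 41.823 -14.810
9 1 -57.932 25.355
10 1 95.917 -36.572
11 1 -141.320 58.930

(exact arithmetic carried between steps; '≈' marks a value shown rounded to 6 d.p. or computed from one; I and e_prev carry over from the previous line; the table rounds u and y to 3 d.p., halves away from zero)
n=0: y=0, sp=1, e=sp−y=1; I=1, D=e−e_prev=1; u=3/4·1+3/2·1+1/2·1=2.75; next y=-3/10·0+1/2·2.75=1.375
n=1: y=1.375, sp=1, e=sp−y=-0.375; I=0.625, D=e−e_prev=-1.375; u=3/4·(-0.375)+3/2·0.625+1/2·(-1.375)=-0.03125; next y=-3/10·1.375+1/2·(-0.03125)=-0.428125
n=2: y=-0.428125, sp=1, e=sp−y=1.428125; I=2.053125, D=e−e_prev=1.803125; u=3/4·1.428125+3/2·2.053125+1/2·1.803125≈5.052344; next y=-3/10·(-0.428125)+1/2·5.052344≈2.654609
n=3: y≈2.654609, sp=1, e=sp−y≈-1.654609; I≈0.398516, D=e−e_prev≈-3.082734; u=3/4·(-1.654609)+3/2·0.398516+1/2·(-3.082734)≈-2.184551; next y=-3/10·2.654609+1/2·(-2.184551)≈-1.888658
n=4: y≈-1.888658, sp=1, e=sp−y≈2.888658; I≈3.287174, D=e−e_prev≈4.543268; u=3/4·2.888658+3/2·3.287174+1/2·4.543268≈9.368888; next y=-3/10·(-1.888658)+1/2·9.368888≈5.251042
n=5: y≈5.251042, sp=1, e=sp−y≈-4.251042; I≈-0.963868, D=e−e_prev≈-7.139700; u=3/4·(-4.251042)+3/2·(-0.963868)+1/2·(-7.139700)≈-8.203933; next y=-3/10·5.251042+1/2·(-8.203933)≈-5.677279
n=6: y≈-5.677279, sp=1, e=sp−y≈6.677279; I≈5.713411, D=e−e_prev≈10.928320; u=3/4·6.677279+3/2·5.713411+1/2·10.928320≈19.042236; next y=-3/10·(-5.677279)+1/2·19.042236≈11.224302
n=7: y≈11.224302, sp=1, e=sp−y≈-10.224302; I≈-4.510890, D=e−e_prev≈-16.901580; u=3/4·(-10.224302)+3/2·(-4.510890)+1/2·(-16.901580)≈-22.885352; next y=-3/10·11.224302+1/2·(-22.885352)≈-14.809967
n=8: y≈-14.809967, sp=1, e=sp−y≈15.809967; I≈11.299076, D=e−e_prev≈26.034268; u=3/4·15.809967+3/2·11.299076+1/2·26.034268≈41.823223; next y=-3/10·(-14.809967)+1/2·41.823223≈25.354601
n=9: y≈25.354601, sp=1, e=sp−y≈-24.354601; I≈-13.055525, D=e−e_prev≈-40.164568; u=3/4·(-24.354601)+3/2·(-13.055525)+1/2·(-40.164568)≈-57.931523; next y=-3/10·25.354601+1/2·(-57.931523)≈-36.572142
n=10: y≈-36.572142, sp=1, e=sp−y≈37.572142; I≈24.516617, D=e−e_prev≈61.926743; u=3/4·37.572142+3/2·24.516617+1/2·61.926743≈95.917403; next y=-3/10·(-36.572142)+1/2·95.917403≈58.930344
n=11: y≈58.930344, sp=1, e=sp−y≈-57.930344; I≈-33.413728, D=e−e_prev≈-95.502486; u=3/4·(-57.930344)+3/2·(-33.413728)+1/2·(-95.502486)≈-141.319592; next y=-3/10·58.930344+1/2·(-141.319592)≈-88.338899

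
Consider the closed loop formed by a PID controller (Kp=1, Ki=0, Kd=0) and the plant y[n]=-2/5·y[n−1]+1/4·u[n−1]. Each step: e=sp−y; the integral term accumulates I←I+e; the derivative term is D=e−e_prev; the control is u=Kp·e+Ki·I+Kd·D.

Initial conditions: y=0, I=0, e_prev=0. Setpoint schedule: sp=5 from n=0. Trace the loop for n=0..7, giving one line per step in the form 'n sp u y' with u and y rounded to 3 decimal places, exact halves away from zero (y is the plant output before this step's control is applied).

(exact arithmetic carried between steps; '≈' marks a value shown rounded to 6 d.p. or computed from one; I and e_prev carry over from the previous line; the table rounds u and y to 3 d.p., halves away from zero)
n=0: y=0, sp=5, e=sp−y=5; I=5, D=e−e_prev=5; u=1·5+0·5+0·5=5; next y=-2/5·0+1/4·5=1.25
n=1: y=1.25, sp=5, e=sp−y=3.75; I=8.75, D=e−e_prev=-1.25; u=1·3.75+0·8.75+0·(-1.25)=3.75; next y=-2/5·1.25+1/4·3.75=0.4375
n=2: y=0.4375, sp=5, e=sp−y=4.5625; I=13.3125, D=e−e_prev=0.8125; u=1·4.5625+0·13.3125+0·0.8125=4.5625; next y=-2/5·0.4375+1/4·4.5625=0.965625
n=3: y=0.965625, sp=5, e=sp−y=4.034375; I=17.346875, D=e−e_prev=-0.528125; u=1·4.034375+0·17.346875+0·(-0.528125)=4.034375; next y=-2/5·0.965625+1/4·4.034375≈0.622344
n=4: y≈0.622344, sp=5, e=sp−y≈4.377656; I≈21.724531, D=e−e_prev≈0.343281; u=1·4.377656+0·21.724531+0·0.343281≈4.377656; next y=-2/5·0.622344+1/4·4.377656≈0.845477
n=5: y≈0.845477, sp=5, e=sp−y≈4.154523; I≈25.879055, D=e−e_prev≈-0.223133; u=1·4.154523+0·25.879055+0·(-0.223133)≈4.154523; next y=-2/5·0.845477+1/4·4.154523≈0.700440
n=6: y≈0.700440, sp=5, e=sp−y≈4.299560; I≈30.178614, D=e−e_prev≈0.145036; u=1·4.299560+0·30.178614+0·0.145036≈4.299560; next y=-2/5·0.700440+1/4·4.299560≈0.794714
n=7: y≈0.794714, sp=5, e=sp−y≈4.205286; I≈34.383901, D=e−e_prev≈-0.094274; u=1·4.205286+0·34.383901+0·(-0.094274)≈4.205286; next y=-2/5·0.794714+1/4·4.205286≈0.733436

0 5 5.000 0.000
1 5 3.750 1.250
2 5 4.563 0.438
3 5 4.034 0.966
4 5 4.378 0.622
5 5 4.155 0.845
6 5 4.300 0.700
7 5 4.205 0.795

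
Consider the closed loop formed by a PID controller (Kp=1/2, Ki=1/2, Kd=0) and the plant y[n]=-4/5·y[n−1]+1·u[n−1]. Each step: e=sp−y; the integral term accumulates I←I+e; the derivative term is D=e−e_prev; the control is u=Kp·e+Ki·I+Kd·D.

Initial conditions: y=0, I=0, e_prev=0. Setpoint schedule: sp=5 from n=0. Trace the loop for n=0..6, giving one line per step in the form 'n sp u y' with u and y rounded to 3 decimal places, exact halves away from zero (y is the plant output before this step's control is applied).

(exact arithmetic carried between steps; '≈' marks a value shown rounded to 6 d.p. or computed from one; I and e_prev carry over from the previous line; the table rounds u and y to 3 d.p., halves away from zero)
n=0: y=0, sp=5, e=sp−y=5; I=5, D=e−e_prev=5; u=1/2·5+1/2·5+0·5=5; next y=-4/5·0+1·5=5
n=1: y=5, sp=5, e=sp−y=0; I=5, D=e−e_prev=-5; u=1/2·0+1/2·5+0·(-5)=2.5; next y=-4/5·5+1·2.5=-1.5
n=2: y=-1.5, sp=5, e=sp−y=6.5; I=11.5, D=e−e_prev=6.5; u=1/2·6.5+1/2·11.5+0·6.5=9; next y=-4/5·(-1.5)+1·9=10.2
n=3: y=10.2, sp=5, e=sp−y=-5.2; I=6.3, D=e−e_prev=-11.7; u=1/2·(-5.2)+1/2·6.3+0·(-11.7)=0.55; next y=-4/5·10.2+1·0.55=-7.61
n=4: y=-7.61, sp=5, e=sp−y=12.61; I=18.91, D=e−e_prev=17.81; u=1/2·12.61+1/2·18.91+0·17.81=15.76; next y=-4/5·(-7.61)+1·15.76=21.848
n=5: y=21.848, sp=5, e=sp−y=-16.848; I=2.062, D=e−e_prev=-29.458; u=1/2·(-16.848)+1/2·2.062+0·(-29.458)=-7.393; next y=-4/5·21.848+1·(-7.393)=-24.8714
n=6: y=-24.8714, sp=5, e=sp−y=29.8714; I=31.9334, D=e−e_prev=46.7194; u=1/2·29.8714+1/2·31.9334+0·46.7194=30.9024; next y=-4/5·(-24.8714)+1·30.9024=50.79952

0 5 5.000 0.000
1 5 2.500 5.000
2 5 9.000 -1.500
3 5 0.550 10.200
4 5 15.760 -7.610
5 5 -7.393 21.848
6 5 30.902 -24.871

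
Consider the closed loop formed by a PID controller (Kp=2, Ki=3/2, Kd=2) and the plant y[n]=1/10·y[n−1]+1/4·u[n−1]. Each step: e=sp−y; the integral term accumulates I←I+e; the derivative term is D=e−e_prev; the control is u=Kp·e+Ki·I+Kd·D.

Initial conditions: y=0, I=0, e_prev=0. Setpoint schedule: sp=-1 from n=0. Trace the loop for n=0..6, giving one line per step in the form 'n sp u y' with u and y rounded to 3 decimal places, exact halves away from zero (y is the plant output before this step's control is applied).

(exact arithmetic carried between steps; '≈' marks a value shown rounded to 6 d.p. or computed from one; I and e_prev carry over from the previous line; the table rounds u and y to 3 d.p., halves away from zero)
n=0: y=0, sp=-1, e=sp−y=-1; I=-1, D=e−e_prev=-1; u=2·(-1)+3/2·(-1)+2·(-1)=-5.5; next y=1/10·0+1/4·(-5.5)=-1.375
n=1: y=-1.375, sp=-1, e=sp−y=0.375; I=-0.625, D=e−e_prev=1.375; u=2·0.375+3/2·(-0.625)+2·1.375=2.5625; next y=1/10·(-1.375)+1/4·2.5625=0.503125
n=2: y=0.503125, sp=-1, e=sp−y=-1.503125; I=-2.128125, D=e−e_prev=-1.878125; u=2·(-1.503125)+3/2·(-2.128125)+2·(-1.878125)≈-9.954688; next y=1/10·0.503125+1/4·(-9.954688)≈-2.438359
n=3: y≈-2.438359, sp=-1, e=sp−y≈1.438359; I≈-0.689766, D=e−e_prev≈2.941484; u=2·1.438359+3/2·(-0.689766)+2·2.941484≈7.725039; next y=1/10·(-2.438359)+1/4·7.725039≈1.687424
n=4: y≈1.687424, sp=-1, e=sp−y≈-2.687424; I≈-3.377189, D=e−e_prev≈-4.125783; u=2·(-2.687424)+3/2·(-3.377189)+2·(-4.125783)≈-18.692198; next y=1/10·1.687424+1/4·(-18.692198)≈-4.504307
n=5: y≈-4.504307, sp=-1, e=sp−y≈3.504307; I≈0.127118, D=e−e_prev≈6.191731; u=2·3.504307+3/2·0.127118+2·6.191731≈19.582753; next y=1/10·(-4.504307)+1/4·19.582753≈4.445258
n=6: y≈4.445258, sp=-1, e=sp−y≈-5.445258; I≈-5.318140, D=e−e_prev≈-8.949565; u=2·(-5.445258)+3/2·(-5.318140)+2·(-8.949565)≈-36.766854; next y=1/10·4.445258+1/4·(-36.766854)≈-8.747188

0 -1 -5.500 0.000
1 -1 2.563 -1.375
2 -1 -9.955 0.503
3 -1 7.725 -2.438
4 -1 -18.692 1.687
5 -1 19.583 -4.504
6 -1 -36.767 4.445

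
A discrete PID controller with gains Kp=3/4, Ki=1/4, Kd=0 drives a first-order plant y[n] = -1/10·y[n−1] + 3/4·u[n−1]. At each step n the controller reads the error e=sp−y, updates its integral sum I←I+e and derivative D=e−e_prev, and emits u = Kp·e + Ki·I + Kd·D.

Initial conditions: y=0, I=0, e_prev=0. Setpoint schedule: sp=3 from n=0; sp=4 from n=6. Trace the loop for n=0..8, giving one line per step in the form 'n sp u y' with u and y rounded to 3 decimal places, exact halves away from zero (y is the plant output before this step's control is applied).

0 3 3.000 0.000
1 3 1.500 2.250
2 3 3.038 0.900
3 3 2.274 2.188
4 3 3.179 1.487
5 3 2.809 2.235
6 4 4.352 1.883
7 4 3.688 3.076
8 4 4.536 2.459

(exact arithmetic carried between steps; '≈' marks a value shown rounded to 6 d.p. or computed from one; I and e_prev carry over from the previous line; the table rounds u and y to 3 d.p., halves away from zero)
n=0: y=0, sp=3, e=sp−y=3; I=3, D=e−e_prev=3; u=3/4·3+1/4·3+0·3=3; next y=-1/10·0+3/4·3=2.25
n=1: y=2.25, sp=3, e=sp−y=0.75; I=3.75, D=e−e_prev=-2.25; u=3/4·0.75+1/4·3.75+0·(-2.25)=1.5; next y=-1/10·2.25+3/4·1.5=0.9
n=2: y=0.9, sp=3, e=sp−y=2.1; I=5.85, D=e−e_prev=1.35; u=3/4·2.1+1/4·5.85+0·1.35=3.0375; next y=-1/10·0.9+3/4·3.0375=2.188125
n=3: y=2.188125, sp=3, e=sp−y=0.811875; I=6.661875, D=e−e_prev=-1.288125; u=3/4·0.811875+1/4·6.661875+0·(-1.288125)=2.274375; next y=-1/10·2.188125+3/4·2.274375≈1.486969
n=4: y≈1.486969, sp=3, e=sp−y≈1.513031; I≈8.174906, D=e−e_prev≈0.701156; u=3/4·1.513031+1/4·8.174906+0·0.701156≈3.1785; next y=-1/10·1.486969+3/4·3.1785≈2.235178
n=5: y≈2.235178, sp=3, e=sp−y≈0.764822; I≈8.939728, D=e−e_prev≈-0.748209; u=3/4·0.764822+1/4·8.939728+0·(-0.748209)≈2.808548; next y=-1/10·2.235178+3/4·2.808548≈1.882894
n=6: y≈1.882894, sp=4, e=sp−y≈2.117106; I≈11.056835, D=e−e_prev≈1.352285; u=3/4·2.117106+1/4·11.056835+0·1.352285≈4.352039; next y=-1/10·1.882894+3/4·4.352039≈3.075740
n=7: y≈3.075740, sp=4, e=sp−y≈0.924260; I≈11.981095, D=e−e_prev≈-1.192846; u=3/4·0.924260+1/4·11.981095+0·(-1.192846)≈3.688469; next y=-1/10·3.075740+3/4·3.688469≈2.458778
n=8: y≈2.458778, sp=4, e=sp−y≈1.541222; I≈13.522317, D=e−e_prev≈0.616962; u=3/4·1.541222+1/4·13.522317+0·0.616962≈4.536496; next y=-1/10·2.458778+3/4·4.536496≈3.156494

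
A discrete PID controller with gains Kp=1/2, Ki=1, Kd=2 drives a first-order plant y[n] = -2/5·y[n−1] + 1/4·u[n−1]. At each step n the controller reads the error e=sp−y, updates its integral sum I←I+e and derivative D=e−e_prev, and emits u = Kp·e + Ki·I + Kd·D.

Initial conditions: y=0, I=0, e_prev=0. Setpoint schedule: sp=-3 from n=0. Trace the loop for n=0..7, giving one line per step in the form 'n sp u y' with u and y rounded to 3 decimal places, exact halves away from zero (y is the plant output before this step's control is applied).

(exact arithmetic carried between steps; '≈' marks a value shown rounded to 6 d.p. or computed from one; I and e_prev carry over from the previous line; the table rounds u and y to 3 d.p., halves away from zero)
n=0: y=0, sp=-3, e=sp−y=-3; I=-3, D=e−e_prev=-3; u=1/2·(-3)+1·(-3)+2·(-3)=-10.5; next y=-2/5·0+1/4·(-10.5)=-2.625
n=1: y=-2.625, sp=-3, e=sp−y=-0.375; I=-3.375, D=e−e_prev=2.625; u=1/2·(-0.375)+1·(-3.375)+2·2.625=1.6875; next y=-2/5·(-2.625)+1/4·1.6875=1.471875
n=2: y=1.471875, sp=-3, e=sp−y=-4.471875; I=-7.846875, D=e−e_prev=-4.096875; u=1/2·(-4.471875)+1·(-7.846875)+2·(-4.096875)≈-18.276563; next y=-2/5·1.471875+1/4·(-18.276563)≈-5.157891
n=3: y≈-5.157891, sp=-3, e=sp−y≈2.157891; I≈-5.688984, D=e−e_prev≈6.629766; u=1/2·2.157891+1·(-5.688984)+2·6.629766≈8.649492; next y=-2/5·(-5.157891)+1/4·8.649492≈4.225529
n=4: y≈4.225529, sp=-3, e=sp−y≈-7.225529; I≈-12.914514, D=e−e_prev≈-9.383420; u=1/2·(-7.225529)+1·(-12.914514)+2·(-9.383420)≈-35.294118; next y=-2/5·4.225529+1/4·(-35.294118)≈-10.513741
n=5: y≈-10.513741, sp=-3, e=sp−y≈7.513741; I≈-5.400772, D=e−e_prev≈14.739271; u=1/2·7.513741+1·(-5.400772)+2·14.739271≈27.834639; next y=-2/5·(-10.513741)+1/4·27.834639≈11.164156
n=6: y≈11.164156, sp=-3, e=sp−y≈-14.164156; I≈-19.564929, D=e−e_prev≈-21.677898; u=1/2·(-14.164156)+1·(-19.564929)+2·(-21.677898)≈-70.002802; next y=-2/5·11.164156+1/4·(-70.002802)≈-21.966363
n=7: y≈-21.966363, sp=-3, e=sp−y≈18.966363; I≈-0.598566, D=e−e_prev≈33.130519; u=1/2·18.966363+1·(-0.598566)+2·33.130519≈75.145655; next y=-2/5·(-21.966363)+1/4·75.145655≈27.572959

0 -3 -10.500 0.000
1 -3 1.688 -2.625
2 -3 -18.277 1.472
3 -3 8.649 -5.158
4 -3 -35.294 4.226
5 -3 27.835 -10.514
6 -3 -70.003 11.164
7 -3 75.146 -21.966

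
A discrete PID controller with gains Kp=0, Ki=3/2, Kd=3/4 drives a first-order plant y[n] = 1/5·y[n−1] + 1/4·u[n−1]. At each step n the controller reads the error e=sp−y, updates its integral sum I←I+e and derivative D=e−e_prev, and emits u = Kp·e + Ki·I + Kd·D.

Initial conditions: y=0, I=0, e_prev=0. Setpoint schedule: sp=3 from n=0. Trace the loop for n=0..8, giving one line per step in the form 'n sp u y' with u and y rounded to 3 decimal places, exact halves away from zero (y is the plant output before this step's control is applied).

0 3 6.750 0.000
1 3 5.203 1.688
2 3 8.548 1.638
3 3 8.694 2.465
4 3 9.663 2.667
5 3 9.679 2.949
6 3 9.831 3.010
7 3 9.749 3.060
8 3 9.721 3.049

(exact arithmetic carried between steps; '≈' marks a value shown rounded to 6 d.p. or computed from one; I and e_prev carry over from the previous line; the table rounds u and y to 3 d.p., halves away from zero)
n=0: y=0, sp=3, e=sp−y=3; I=3, D=e−e_prev=3; u=0·3+3/2·3+3/4·3=6.75; next y=1/5·0+1/4·6.75=1.6875
n=1: y=1.6875, sp=3, e=sp−y=1.3125; I=4.3125, D=e−e_prev=-1.6875; u=0·1.3125+3/2·4.3125+3/4·(-1.6875)=5.203125; next y=1/5·1.6875+1/4·5.203125≈1.638281
n=2: y≈1.638281, sp=3, e=sp−y≈1.361719; I≈5.674219, D=e−e_prev≈0.049219; u=0·1.361719+3/2·5.674219+3/4·0.049219≈8.548242; next y=1/5·1.638281+1/4·8.548242≈2.464717
n=3: y≈2.464717, sp=3, e=sp−y≈0.535283; I≈6.209502, D=e−e_prev≈-0.826436; u=0·0.535283+3/2·6.209502+3/4·(-0.826436)≈8.694426; next y=1/5·2.464717+1/4·8.694426≈2.666550
n=4: y≈2.666550, sp=3, e=sp−y≈0.333450; I≈6.542952, D=e−e_prev≈-0.201833; u=0·0.333450+3/2·6.542952+3/4·(-0.201833)≈9.663053; next y=1/5·2.666550+1/4·9.663053≈2.949073
n=5: y≈2.949073, sp=3, e=sp−y≈0.050927; I≈6.593879, D=e−e_prev≈-0.282523; u=0·0.050927+3/2·6.593879+3/4·(-0.282523)≈9.678926; next y=1/5·2.949073+1/4·9.678926≈3.009546
n=6: y≈3.009546, sp=3, e=sp−y≈-0.009546; I≈6.584333, D=e−e_prev≈-0.060473; u=0·(-0.009546)+3/2·6.584333+3/4·(-0.060473)≈9.831144; next y=1/5·3.009546+1/4·9.831144≈3.059695
n=7: y≈3.059695, sp=3, e=sp−y≈-0.059695; I≈6.524637, D=e−e_prev≈-0.050149; u=0·(-0.059695)+3/2·6.524637+3/4·(-0.050149)≈9.749344; next y=1/5·3.059695+1/4·9.749344≈3.049275
n=8: y≈3.049275, sp=3, e=sp−y≈-0.049275; I≈6.475362, D=e−e_prev≈0.010420; u=0·(-0.049275)+3/2·6.475362+3/4·0.010420≈9.720859; next y=1/5·3.049275+1/4·9.720859≈3.040070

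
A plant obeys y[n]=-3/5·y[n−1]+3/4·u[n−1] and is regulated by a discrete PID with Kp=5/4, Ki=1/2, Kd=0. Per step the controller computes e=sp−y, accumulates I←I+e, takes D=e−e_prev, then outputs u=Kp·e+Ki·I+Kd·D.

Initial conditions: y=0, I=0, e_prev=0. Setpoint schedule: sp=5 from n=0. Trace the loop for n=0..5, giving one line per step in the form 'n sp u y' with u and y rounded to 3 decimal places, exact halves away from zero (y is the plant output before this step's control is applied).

0 5 8.750 0.000
1 5 -0.234 6.563
2 5 17.667 -4.113
3 5 -12.481 15.718
4 5 42.552 -18.792
5 5 -54.019 43.189

(exact arithmetic carried between steps; '≈' marks a value shown rounded to 6 d.p. or computed from one; I and e_prev carry over from the previous line; the table rounds u and y to 3 d.p., halves away from zero)
n=0: y=0, sp=5, e=sp−y=5; I=5, D=e−e_prev=5; u=5/4·5+1/2·5+0·5=8.75; next y=-3/5·0+3/4·8.75=6.5625
n=1: y=6.5625, sp=5, e=sp−y=-1.5625; I=3.4375, D=e−e_prev=-6.5625; u=5/4·(-1.5625)+1/2·3.4375+0·(-6.5625)=-0.234375; next y=-3/5·6.5625+3/4·(-0.234375)≈-4.113281
n=2: y≈-4.113281, sp=5, e=sp−y≈9.113281; I≈12.550781, D=e−e_prev≈10.675781; u=5/4·9.113281+1/2·12.550781+0·10.675781≈17.666992; next y=-3/5·(-4.113281)+3/4·17.666992≈15.718213
n=3: y≈15.718213, sp=5, e=sp−y≈-10.718213; I≈1.832568, D=e−e_prev≈-19.831494; u=5/4·(-10.718213)+1/2·1.832568+0·(-19.831494)≈-12.481482; next y=-3/5·15.718213+3/4·(-12.481482)≈-18.792039
n=4: y≈-18.792039, sp=5, e=sp−y≈23.792039; I≈25.624608, D=e−e_prev≈34.510252; u=5/4·23.792039+1/2·25.624608+0·34.510252≈42.552353; next y=-3/5·(-18.792039)+3/4·42.552353≈43.189488
n=5: y≈43.189488, sp=5, e=sp−y≈-38.189488; I≈-12.564881, D=e−e_prev≈-61.981527; u=5/4·(-38.189488)+1/2·(-12.564881)+0·(-61.981527)≈-54.019300; next y=-3/5·43.189488+3/4·(-54.019300)≈-66.428168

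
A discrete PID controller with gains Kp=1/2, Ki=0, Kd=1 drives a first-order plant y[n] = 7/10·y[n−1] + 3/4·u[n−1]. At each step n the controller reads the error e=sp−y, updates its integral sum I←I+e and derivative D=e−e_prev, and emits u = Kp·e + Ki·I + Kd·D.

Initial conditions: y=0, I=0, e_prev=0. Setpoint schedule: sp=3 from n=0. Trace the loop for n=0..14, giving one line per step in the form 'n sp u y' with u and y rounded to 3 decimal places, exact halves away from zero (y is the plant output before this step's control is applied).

(exact arithmetic carried between steps; '≈' marks a value shown rounded to 6 d.p. or computed from one; I and e_prev carry over from the previous line; the table rounds u and y to 3 d.p., halves away from zero)
n=0: y=0, sp=3, e=sp−y=3; I=3, D=e−e_prev=3; u=1/2·3+0·3+1·3=4.5; next y=7/10·0+3/4·4.5=3.375
n=1: y=3.375, sp=3, e=sp−y=-0.375; I=2.625, D=e−e_prev=-3.375; u=1/2·(-0.375)+0·2.625+1·(-3.375)=-3.5625; next y=7/10·3.375+3/4·(-3.5625)=-0.309375
n=2: y=-0.309375, sp=3, e=sp−y=3.309375; I=5.934375, D=e−e_prev=3.684375; u=1/2·3.309375+0·5.934375+1·3.684375≈5.339063; next y=7/10·(-0.309375)+3/4·5.339063≈3.787734
n=3: y≈3.787734, sp=3, e=sp−y≈-0.787734; I≈5.146641, D=e−e_prev≈-4.097109; u=1/2·(-0.787734)+0·5.146641+1·(-4.097109)≈-4.490977; next y=7/10·3.787734+3/4·(-4.490977)≈-0.716818
n=4: y≈-0.716818, sp=3, e=sp−y≈3.716818; I≈8.863459, D=e−e_prev≈4.504553; u=1/2·3.716818+0·8.863459+1·4.504553≈6.362962; next y=7/10·(-0.716818)+3/4·6.362962≈4.270449
n=5: y≈4.270449, sp=3, e=sp−y≈-1.270449; I≈7.593010, D=e−e_prev≈-4.987267; u=1/2·(-1.270449)+0·7.593010+1·(-4.987267)≈-5.622491; next y=7/10·4.270449+3/4·(-5.622491)≈-1.227554
n=6: y≈-1.227554, sp=3, e=sp−y≈4.227554; I≈11.820565, D=e−e_prev≈5.498003; u=1/2·4.227554+0·11.820565+1·5.498003≈7.611780; next y=7/10·(-1.227554)+3/4·7.611780≈4.849547
n=7: y≈4.849547, sp=3, e=sp−y≈-1.849547; I≈9.971018, D=e−e_prev≈-6.077101; u=1/2·(-1.849547)+0·9.971018+1·(-6.077101)≈-7.001875; next y=7/10·4.849547+3/4·(-7.001875)≈-1.856723
n=8: y≈-1.856723, sp=3, e=sp−y≈4.856723; I≈14.827741, D=e−e_prev≈6.706270; u=1/2·4.856723+0·14.827741+1·6.706270≈9.134632; next y=7/10·(-1.856723)+3/4·9.134632≈5.551268
n=9: y≈5.551268, sp=3, e=sp−y≈-2.551268; I≈12.276473, D=e−e_prev≈-7.407991; u=1/2·(-2.551268)+0·12.276473+1·(-7.407991)≈-8.683625; next y=7/10·5.551268+3/4·(-8.683625)≈-2.626831
n=10: y≈-2.626831, sp=3, e=sp−y≈5.626831; I≈17.903305, D=e−e_prev≈8.178099; u=1/2·5.626831+0·17.903305+1·8.178099≈10.991515; next y=7/10·(-2.626831)+3/4·10.991515≈6.404854
n=11: y≈6.404854, sp=3, e=sp−y≈-3.404854; I≈14.498451, D=e−e_prev≈-9.031685; u=1/2·(-3.404854)+0·14.498451+1·(-9.031685)≈-10.734112; next y=7/10·6.404854+3/4·(-10.734112)≈-3.567186
n=12: y≈-3.567186, sp=3, e=sp−y≈6.567186; I≈21.065637, D=e−e_prev≈9.972040; u=1/2·6.567186+0·21.065637+1·9.972040≈13.255634; next y=7/10·(-3.567186)+3/4·13.255634≈7.444695
n=13: y≈7.444695, sp=3, e=sp−y≈-4.444695; I≈16.620942, D=e−e_prev≈-11.011881; u=1/2·(-4.444695)+0·16.620942+1·(-11.011881)≈-13.234229; next y=7/10·7.444695+3/4·(-13.234229)≈-4.714385
n=14: y≈-4.714385, sp=3, e=sp−y≈7.714385; I≈24.335327, D=e−e_prev≈12.159080; u=1/2·7.714385+0·24.335327+1·12.159080≈16.016272; next y=7/10·(-4.714385)+3/4·16.016272≈8.712135

0 3 4.500 0.000
1 3 -3.563 3.375
2 3 5.339 -0.309
3 3 -4.491 3.788
4 3 6.363 -0.717
5 3 -5.622 4.270
6 3 7.612 -1.228
7 3 -7.002 4.850
8 3 9.135 -1.857
9 3 -8.684 5.551
10 3 10.992 -2.627
11 3 -10.734 6.405
12 3 13.256 -3.567
13 3 -13.234 7.445
14 3 16.016 -4.714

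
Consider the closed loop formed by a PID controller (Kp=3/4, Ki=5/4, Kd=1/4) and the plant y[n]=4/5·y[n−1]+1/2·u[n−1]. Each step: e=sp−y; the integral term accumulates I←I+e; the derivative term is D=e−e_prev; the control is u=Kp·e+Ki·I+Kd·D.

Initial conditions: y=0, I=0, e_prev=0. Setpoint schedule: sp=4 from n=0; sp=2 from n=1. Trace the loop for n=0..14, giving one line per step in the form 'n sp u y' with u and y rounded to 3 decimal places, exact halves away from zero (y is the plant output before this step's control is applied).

0 4 9.000 0.000
1 2 -1.625 4.500
2 2 0.728 2.788
3 2 -0.249 2.594
4 2 0.408 1.951
5 2 0.728 1.764
6 2 0.951 1.775
7 2 0.964 1.896
8 2 0.893 1.998
9 2 0.815 2.045
10 2 0.774 2.044
11 2 0.768 2.022
12 2 0.781 2.001
13 2 0.796 1.992
14 2 0.805 1.991

(exact arithmetic carried between steps; '≈' marks a value shown rounded to 6 d.p. or computed from one; I and e_prev carry over from the previous line; the table rounds u and y to 3 d.p., halves away from zero)
n=0: y=0, sp=4, e=sp−y=4; I=4, D=e−e_prev=4; u=3/4·4+5/4·4+1/4·4=9; next y=4/5·0+1/2·9=4.5
n=1: y=4.5, sp=2, e=sp−y=-2.5; I=1.5, D=e−e_prev=-6.5; u=3/4·(-2.5)+5/4·1.5+1/4·(-6.5)=-1.625; next y=4/5·4.5+1/2·(-1.625)=2.7875
n=2: y=2.7875, sp=2, e=sp−y=-0.7875; I=0.7125, D=e−e_prev=1.7125; u=3/4·(-0.7875)+5/4·0.7125+1/4·1.7125=0.728125; next y=4/5·2.7875+1/2·0.728125≈2.594063
n=3: y≈2.594063, sp=2, e=sp−y≈-0.594063; I≈0.118438, D=e−e_prev≈0.193438; u=3/4·(-0.594063)+5/4·0.118438+1/4·0.193438≈-0.249141; next y=4/5·2.594063+1/2·(-0.249141)≈1.950680
n=4: y≈1.950680, sp=2, e=sp−y≈0.049320; I≈0.167758, D=e−e_prev≈0.643383; u=3/4·0.049320+5/4·0.167758+1/4·0.643383≈0.407533; next y=4/5·1.950680+1/2·0.407533≈1.764310
n=5: y≈1.764310, sp=2, e=sp−y≈0.235690; I≈0.403447, D=e−e_prev≈0.186369; u=3/4·0.235690+5/4·0.403447+1/4·0.186369≈0.727669; next y=4/5·1.764310+1/2·0.727669≈1.775283
n=6: y≈1.775283, sp=2, e=sp−y≈0.224717; I≈0.628165, D=e−e_prev≈-0.010972; u=3/4·0.224717+5/4·0.628165+1/4·(-0.010972)≈0.951001; next y=4/5·1.775283+1/2·0.951001≈1.895727
n=7: y≈1.895727, sp=2, e=sp−y≈0.104273; I≈0.732438, D=e−e_prev≈-0.120444; u=3/4·0.104273+5/4·0.732438+1/4·(-0.120444)≈0.963642; next y=4/5·1.895727+1/2·0.963642≈1.998402
n=8: y≈1.998402, sp=2, e=sp−y≈0.001598; I≈0.734036, D=e−e_prev≈-0.102676; u=3/4·0.001598+5/4·0.734036+1/4·(-0.102676)≈0.893074; next y=4/5·1.998402+1/2·0.893074≈2.045259
n=9: y≈2.045259, sp=2, e=sp−y≈-0.045259; I≈0.688777, D=e−e_prev≈-0.046857; u=3/4·(-0.045259)+5/4·0.688777+1/4·(-0.046857)≈0.815313; next y=4/5·2.045259+1/2·0.815313≈2.043864
n=10: y≈2.043864, sp=2, e=sp−y≈-0.043864; I≈0.644913, D=e−e_prev≈0.001395; u=3/4·(-0.043864)+5/4·0.644913+1/4·0.001395≈0.773593; next y=4/5·2.043864+1/2·0.773593≈2.021887
n=11: y≈2.021887, sp=2, e=sp−y≈-0.021887; I≈0.623026, D=e−e_prev≈0.021976; u=3/4·(-0.021887)+5/4·0.623026+1/4·0.021976≈0.767861; next y=4/5·2.021887+1/2·0.767861≈2.001440
n=12: y≈2.001440, sp=2, e=sp−y≈-0.001440; I≈0.621586, D=e−e_prev≈0.020447; u=3/4·(-0.001440)+5/4·0.621586+1/4·0.020447≈0.781013; next y=4/5·2.001440+1/2·0.781013≈1.991659
n=13: y≈1.991659, sp=2, e=sp−y≈0.008341; I≈0.629927, D=e−e_prev≈0.009781; u=3/4·0.008341+5/4·0.629927+1/4·0.009781≈0.796109; next y=4/5·1.991659+1/2·0.796109≈1.991382
n=14: y≈1.991382, sp=2, e=sp−y≈0.008618; I≈0.638545, D=e−e_prev≈0.000277; u=3/4·0.008618+5/4·0.638545+1/4·0.000277≈0.804714; next y=4/5·1.991382+1/2·0.804714≈1.995462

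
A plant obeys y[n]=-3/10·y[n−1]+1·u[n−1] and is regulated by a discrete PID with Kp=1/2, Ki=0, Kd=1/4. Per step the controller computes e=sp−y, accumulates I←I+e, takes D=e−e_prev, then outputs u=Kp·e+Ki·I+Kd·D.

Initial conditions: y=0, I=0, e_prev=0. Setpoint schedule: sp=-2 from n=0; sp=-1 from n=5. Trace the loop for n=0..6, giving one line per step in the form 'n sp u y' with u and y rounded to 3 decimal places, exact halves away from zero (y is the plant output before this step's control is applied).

0 -2 -1.500 0.000
1 -2 0.125 -1.500
2 -2 -1.806 0.575
3 -2 0.628 -1.979
4 -2 -2.411 1.221
5 -1 2.138 -2.777
6 -1 -3.423 2.971

(exact arithmetic carried between steps; '≈' marks a value shown rounded to 6 d.p. or computed from one; I and e_prev carry over from the previous line; the table rounds u and y to 3 d.p., halves away from zero)
n=0: y=0, sp=-2, e=sp−y=-2; I=-2, D=e−e_prev=-2; u=1/2·(-2)+0·(-2)+1/4·(-2)=-1.5; next y=-3/10·0+1·(-1.5)=-1.5
n=1: y=-1.5, sp=-2, e=sp−y=-0.5; I=-2.5, D=e−e_prev=1.5; u=1/2·(-0.5)+0·(-2.5)+1/4·1.5=0.125; next y=-3/10·(-1.5)+1·0.125=0.575
n=2: y=0.575, sp=-2, e=sp−y=-2.575; I=-5.075, D=e−e_prev=-2.075; u=1/2·(-2.575)+0·(-5.075)+1/4·(-2.075)=-1.80625; next y=-3/10·0.575+1·(-1.80625)=-1.97875
n=3: y=-1.97875, sp=-2, e=sp−y=-0.02125; I=-5.09625, D=e−e_prev=2.55375; u=1/2·(-0.02125)+0·(-5.09625)+1/4·2.55375≈0.627813; next y=-3/10·(-1.97875)+1·0.627813≈1.221438
n=4: y≈1.221438, sp=-2, e=sp−y≈-3.221438; I≈-8.317688, D=e−e_prev≈-3.200188; u=1/2·(-3.221438)+0·(-8.317688)+1/4·(-3.200188)≈-2.410766; next y=-3/10·1.221438+1·(-2.410766)≈-2.777197
n=5: y≈-2.777197, sp=-1, e=sp−y≈1.777197; I≈-6.540491, D=e−e_prev≈4.998634; u=1/2·1.777197+0·(-6.540491)+1/4·4.998634≈2.138257; next y=-3/10·(-2.777197)+1·2.138257≈2.971416
n=6: y≈2.971416, sp=-1, e=sp−y≈-3.971416; I≈-10.511907, D=e−e_prev≈-5.748613; u=1/2·(-3.971416)+0·(-10.511907)+1/4·(-5.748613)≈-3.422861; next y=-3/10·2.971416+1·(-3.422861)≈-4.314286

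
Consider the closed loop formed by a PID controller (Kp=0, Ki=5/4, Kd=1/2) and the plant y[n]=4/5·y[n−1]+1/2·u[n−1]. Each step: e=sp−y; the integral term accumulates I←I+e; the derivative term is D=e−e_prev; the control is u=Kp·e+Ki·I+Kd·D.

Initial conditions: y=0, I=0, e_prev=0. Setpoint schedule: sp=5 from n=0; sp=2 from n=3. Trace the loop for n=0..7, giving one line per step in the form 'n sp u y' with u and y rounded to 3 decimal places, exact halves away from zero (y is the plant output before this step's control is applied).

0 5 8.750 0.000
1 5 4.844 4.375
2 5 5.105 5.922
3 2 -2.918 7.290
4 2 -2.242 4.373
5 2 -3.175 2.378
6 2 -1.034 0.315
7 2 1.056 -0.265

(exact arithmetic carried between steps; '≈' marks a value shown rounded to 6 d.p. or computed from one; I and e_prev carry over from the previous line; the table rounds u and y to 3 d.p., halves away from zero)
n=0: y=0, sp=5, e=sp−y=5; I=5, D=e−e_prev=5; u=0·5+5/4·5+1/2·5=8.75; next y=4/5·0+1/2·8.75=4.375
n=1: y=4.375, sp=5, e=sp−y=0.625; I=5.625, D=e−e_prev=-4.375; u=0·0.625+5/4·5.625+1/2·(-4.375)=4.84375; next y=4/5·4.375+1/2·4.84375=5.921875
n=2: y=5.921875, sp=5, e=sp−y=-0.921875; I=4.703125, D=e−e_prev=-1.546875; u=0·(-0.921875)+5/4·4.703125+1/2·(-1.546875)≈5.105469; next y=4/5·5.921875+1/2·5.105469≈7.290234
n=3: y≈7.290234, sp=2, e=sp−y≈-5.290234; I≈-0.587109, D=e−e_prev≈-4.368359; u=0·(-5.290234)+5/4·(-0.587109)+1/2·(-4.368359)≈-2.918066; next y=4/5·7.290234+1/2·(-2.918066)≈4.373154
n=4: y≈4.373154, sp=2, e=sp−y≈-2.373154; I≈-2.960264, D=e−e_prev≈2.917080; u=0·(-2.373154)+5/4·(-2.960264)+1/2·2.917080≈-2.241790; next y=4/5·4.373154+1/2·(-2.241790)≈2.377629
n=5: y≈2.377629, sp=2, e=sp−y≈-0.377629; I≈-3.337892, D=e−e_prev≈1.995526; u=0·(-0.377629)+5/4·(-3.337892)+1/2·1.995526≈-3.174603; next y=4/5·2.377629+1/2·(-3.174603)≈0.314802
n=6: y≈0.314802, sp=2, e=sp−y≈1.685198; I≈-1.652694, D=e−e_prev≈2.062827; u=0·1.685198+5/4·(-1.652694)+1/2·2.062827≈-1.034454; next y=4/5·0.314802+1/2·(-1.034454)≈-0.265386
n=7: y≈-0.265386, sp=2, e=sp−y≈2.265386; I≈0.612692, D=e−e_prev≈0.580187; u=0·2.265386+5/4·0.612692+1/2·0.580187≈1.055958; next y=4/5·(-0.265386)+1/2·1.055958≈0.315671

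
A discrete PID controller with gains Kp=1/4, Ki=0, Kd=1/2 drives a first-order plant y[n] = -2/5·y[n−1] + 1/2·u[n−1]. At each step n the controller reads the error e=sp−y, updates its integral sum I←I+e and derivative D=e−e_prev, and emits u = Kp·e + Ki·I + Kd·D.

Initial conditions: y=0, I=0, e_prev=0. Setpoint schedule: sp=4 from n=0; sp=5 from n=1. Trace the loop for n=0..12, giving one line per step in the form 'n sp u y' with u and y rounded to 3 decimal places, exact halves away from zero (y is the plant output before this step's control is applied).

(exact arithmetic carried between steps; '≈' marks a value shown rounded to 6 d.p. or computed from one; I and e_prev carry over from the previous line; the table rounds u and y to 3 d.p., halves away from zero)
n=0: y=0, sp=4, e=sp−y=4; I=4, D=e−e_prev=4; u=1/4·4+0·4+1/2·4=3; next y=-2/5·0+1/2·3=1.5
n=1: y=1.5, sp=5, e=sp−y=3.5; I=7.5, D=e−e_prev=-0.5; u=1/4·3.5+0·7.5+1/2·(-0.5)=0.625; next y=-2/5·1.5+1/2·0.625=-0.2875
n=2: y=-0.2875, sp=5, e=sp−y=5.2875; I=12.7875, D=e−e_prev=1.7875; u=1/4·5.2875+0·12.7875+1/2·1.7875=2.215625; next y=-2/5·(-0.2875)+1/2·2.215625≈1.222813
n=3: y≈1.222813, sp=5, e=sp−y≈3.777188; I≈16.564688, D=e−e_prev≈-1.510313; u=1/4·3.777188+0·16.564688+1/2·(-1.510313)≈0.189141; next y=-2/5·1.222813+1/2·0.189141≈-0.394555
n=4: y≈-0.394555, sp=5, e=sp−y≈5.394555; I≈21.959242, D=e−e_prev≈1.617367; u=1/4·5.394555+0·21.959242+1/2·1.617367≈2.157322; next y=-2/5·(-0.394555)+1/2·2.157322≈1.236483
n=5: y≈1.236483, sp=5, e=sp−y≈3.763517; I≈25.722759, D=e−e_prev≈-1.631038; u=1/4·3.763517+0·25.722759+1/2·(-1.631038)≈0.125360; next y=-2/5·1.236483+1/2·0.125360≈-0.431913
n=6: y≈-0.431913, sp=5, e=sp−y≈5.431913; I≈31.154672, D=e−e_prev≈1.668396; u=1/4·5.431913+0·31.154672+1/2·1.668396≈2.192176; next y=-2/5·(-0.431913)+1/2·2.192176≈1.268853
n=7: y≈1.268853, sp=5, e=sp−y≈3.731147; I≈34.885819, D=e−e_prev≈-1.700766; u=1/4·3.731147+0·34.885819+1/2·(-1.700766)≈0.082404; next y=-2/5·1.268853+1/2·0.082404≈-0.466340
n=8: y≈-0.466340, sp=5, e=sp−y≈5.466340; I≈40.352158, D=e−e_prev≈1.735193; u=1/4·5.466340+0·40.352158+1/2·1.735193≈2.234181; next y=-2/5·(-0.466340)+1/2·2.234181≈1.303627
n=9: y≈1.303627, sp=5, e=sp−y≈3.696373; I≈44.048532, D=e−e_prev≈-1.769966; u=1/4·3.696373+0·44.048532+1/2·(-1.769966)≈0.039110; next y=-2/5·1.303627+1/2·0.039110≈-0.501895
n=10: y≈-0.501895, sp=5, e=sp−y≈5.501895; I≈49.550427, D=e−e_prev≈1.805522; u=1/4·5.501895+0·49.550427+1/2·1.805522≈2.278235; next y=-2/5·(-0.501895)+1/2·2.278235≈1.339876
n=11: y≈1.339876, sp=5, e=sp−y≈3.660124; I≈53.210552, D=e−e_prev≈-1.841771; u=1/4·3.660124+0·53.210552+1/2·(-1.841771)≈-0.005854; next y=-2/5·1.339876+1/2·(-0.005854)≈-0.538877
n=12: y≈-0.538877, sp=5, e=sp−y≈5.538877; I≈58.749429, D=e−e_prev≈1.878753; u=1/4·5.538877+0·58.749429+1/2·1.878753≈2.324096; next y=-2/5·(-0.538877)+1/2·2.324096≈1.377599

0 4 3.000 0.000
1 5 0.625 1.500
2 5 2.216 -0.288
3 5 0.189 1.223
4 5 2.157 -0.395
5 5 0.125 1.236
6 5 2.192 -0.432
7 5 0.082 1.269
8 5 2.234 -0.466
9 5 0.039 1.304
10 5 2.278 -0.502
11 5 -0.006 1.340
12 5 2.324 -0.539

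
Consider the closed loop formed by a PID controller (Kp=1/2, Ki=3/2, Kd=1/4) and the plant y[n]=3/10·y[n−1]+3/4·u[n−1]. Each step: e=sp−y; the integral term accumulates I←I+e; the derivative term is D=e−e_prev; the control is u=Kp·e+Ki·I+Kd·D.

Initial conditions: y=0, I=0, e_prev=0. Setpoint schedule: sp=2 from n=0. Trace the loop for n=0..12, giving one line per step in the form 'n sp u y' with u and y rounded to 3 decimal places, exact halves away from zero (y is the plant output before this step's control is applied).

0 2 4.500 0.000
1 2 -0.594 3.375
2 2 4.505 0.567
3 2 -0.757 3.549
4 2 4.532 0.497
5 2 -0.841 3.548
6 2 4.607 0.433
7 2 -0.914 3.585
8 2 4.685 0.390
9 2 -0.990 3.631
10 2 4.763 0.346
11 2 -1.070 3.676
12 2 4.844 0.301

(exact arithmetic carried between steps; '≈' marks a value shown rounded to 6 d.p. or computed from one; I and e_prev carry over from the previous line; the table rounds u and y to 3 d.p., halves away from zero)
n=0: y=0, sp=2, e=sp−y=2; I=2, D=e−e_prev=2; u=1/2·2+3/2·2+1/4·2=4.5; next y=3/10·0+3/4·4.5=3.375
n=1: y=3.375, sp=2, e=sp−y=-1.375; I=0.625, D=e−e_prev=-3.375; u=1/2·(-1.375)+3/2·0.625+1/4·(-3.375)=-0.59375; next y=3/10·3.375+3/4·(-0.59375)≈0.567188
n=2: y≈0.567188, sp=2, e=sp−y≈1.432813; I≈2.057813, D=e−e_prev≈2.807813; u=1/2·1.432813+3/2·2.057813+1/4·2.807813≈4.505078; next y=3/10·0.567188+3/4·4.505078≈3.548965
n=3: y≈3.548965, sp=2, e=sp−y≈-1.548965; I≈0.508848, D=e−e_prev≈-2.981777; u=1/2·(-1.548965)+3/2·0.508848+1/4·(-2.981777)≈-0.756655; next y=3/10·3.548965+3/4·(-0.756655)≈0.497198
n=4: y≈0.497198, sp=2, e=sp−y≈1.502802; I≈2.011650, D=e−e_prev≈3.051767; u=1/2·1.502802+3/2·2.011650+1/4·3.051767≈4.531817; next y=3/10·0.497198+3/4·4.531817≈3.548022
n=5: y≈3.548022, sp=2, e=sp−y≈-1.548022; I≈0.463627, D=e−e_prev≈-3.050824; u=1/2·(-1.548022)+3/2·0.463627+1/4·(-3.050824)≈-0.841276; next y=3/10·3.548022+3/4·(-0.841276)≈0.433450
n=6: y≈0.433450, sp=2, e=sp−y≈1.566550; I≈2.030178, D=e−e_prev≈3.114573; u=1/2·1.566550+3/2·2.030178+1/4·3.114573≈4.607185; next y=3/10·0.433450+3/4·4.607185≈3.585424
n=7: y≈3.585424, sp=2, e=sp−y≈-1.585424; I≈0.444754, D=e−e_prev≈-3.151974; u=1/2·(-1.585424)+3/2·0.444754+1/4·(-3.151974)≈-0.913574; next y=3/10·3.585424+3/4·(-0.913574)≈0.390446
n=8: y≈0.390446, sp=2, e=sp−y≈1.609554; I≈2.054308, D=e−e_prev≈3.194977; u=1/2·1.609554+3/2·2.054308+1/4·3.194977≈4.684983; next y=3/10·0.390446+3/4·4.684983≈3.630871
n=9: y≈3.630871, sp=2, e=sp−y≈-1.630871; I≈0.423437, D=e−e_prev≈-3.240424; u=1/2·(-1.630871)+3/2·0.423437+1/4·(-3.240424)≈-0.990386; next y=3/10·3.630871+3/4·(-0.990386)≈0.346471
n=10: y≈0.346471, sp=2, e=sp−y≈1.653529; I≈2.076965, D=e−e_prev≈3.284399; u=1/2·1.653529+3/2·2.076965+1/4·3.284399≈4.763312; next y=3/10·0.346471+3/4·4.763312≈3.676425
n=11: y≈3.676425, sp=2, e=sp−y≈-1.676425; I≈0.400540, D=e−e_prev≈-3.329954; u=1/2·(-1.676425)+3/2·0.400540+1/4·(-3.329954)≈-1.069892; next y=3/10·3.676425+3/4·(-1.069892)≈0.300509
n=12: y≈0.300509, sp=2, e=sp−y≈1.699491; I≈2.100031, D=e−e_prev≈3.375917; u=1/2·1.699491+3/2·2.100031+1/4·3.375917≈4.843771; next y=3/10·0.300509+3/4·4.843771≈3.722981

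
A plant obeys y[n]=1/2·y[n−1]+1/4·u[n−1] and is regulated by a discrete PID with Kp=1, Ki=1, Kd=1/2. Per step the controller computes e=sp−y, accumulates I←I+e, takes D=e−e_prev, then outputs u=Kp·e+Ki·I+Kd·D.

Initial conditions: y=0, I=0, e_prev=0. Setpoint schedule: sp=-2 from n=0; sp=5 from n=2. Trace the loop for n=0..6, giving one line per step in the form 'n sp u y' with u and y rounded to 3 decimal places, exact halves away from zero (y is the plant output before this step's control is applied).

0 -2 -5.000 0.000
1 -2 -2.875 -1.250
2 5 13.484 -1.344
3 5 6.174 2.699
4 5 10.011 2.893
5 5 9.574 3.949
6 5 10.106 4.368

(exact arithmetic carried between steps; '≈' marks a value shown rounded to 6 d.p. or computed from one; I and e_prev carry over from the previous line; the table rounds u and y to 3 d.p., halves away from zero)
n=0: y=0, sp=-2, e=sp−y=-2; I=-2, D=e−e_prev=-2; u=1·(-2)+1·(-2)+1/2·(-2)=-5; next y=1/2·0+1/4·(-5)=-1.25
n=1: y=-1.25, sp=-2, e=sp−y=-0.75; I=-2.75, D=e−e_prev=1.25; u=1·(-0.75)+1·(-2.75)+1/2·1.25=-2.875; next y=1/2·(-1.25)+1/4·(-2.875)=-1.34375
n=2: y=-1.34375, sp=5, e=sp−y=6.34375; I=3.59375, D=e−e_prev=7.09375; u=1·6.34375+1·3.59375+1/2·7.09375=13.484375; next y=1/2·(-1.34375)+1/4·13.484375≈2.699219
n=3: y≈2.699219, sp=5, e=sp−y≈2.300781; I≈5.894531, D=e−e_prev≈-4.042969; u=1·2.300781+1·5.894531+1/2·(-4.042969)≈6.173828; next y=1/2·2.699219+1/4·6.173828≈2.893066
n=4: y≈2.893066, sp=5, e=sp−y≈2.106934; I≈8.001465, D=e−e_prev≈-0.193848; u=1·2.106934+1·8.001465+1/2·(-0.193848)≈10.011475; next y=1/2·2.893066+1/4·10.011475≈3.949402
n=5: y≈3.949402, sp=5, e=sp−y≈1.050598; I≈9.052063, D=e−e_prev≈-1.056335; u=1·1.050598+1·9.052063+1/2·(-1.056335)≈9.574493; next y=1/2·3.949402+1/4·9.574493≈4.368324
n=6: y≈4.368324, sp=5, e=sp−y≈0.631676; I≈9.683739, D=e−e_prev≈-0.418922; u=1·0.631676+1·9.683739+1/2·(-0.418922)≈10.105953; next y=1/2·4.368324+1/4·10.105953≈4.710650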